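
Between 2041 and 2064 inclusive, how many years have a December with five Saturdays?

10

December has 31 days; it has five Saturdays when Saturday falls among the first (month-length − 28) days — i.e. when December 1 is one of Saturday/Friday/Thursday.
December 1 by year: 2041:Sun 2042:Mon 2043:Tue 2044:Thu✓ 2045:Fri✓ 2046:Sat✓ 2047:Sun 2048:Tue 2049:Wed 2050:Thu✓ 2051:Fri✓ 2052:Sun 2053:Mon 2054:Tue 2055:Wed 2056:Fri✓ 2057:Sat✓ 2058:Sun 2059:Mon 2060:Wed 2061:Thu✓ 2062:Fri✓ 2063:Sat✓ 2064:Mon
Years with five Saturdays: 2044, 2045, 2046, 2050, 2051, 2056, 2057, 2061, 2062, 2063 → 10.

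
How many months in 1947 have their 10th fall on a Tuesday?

Check the 10th of each month of 1947: Jan 10: Fri, Feb 10: Mon, Mar 10: Mon, Apr 10: Thu, May 10: Sat, Jun 10: Tue, Jul 10: Thu, Aug 10: Sun, Sep 10: Wed, Oct 10: Fri, Nov 10: Mon, Dec 10: Wed.
Tuesday occurs in June — 1 month.

1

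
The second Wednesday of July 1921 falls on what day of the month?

July 1, 1921 is a Friday, so the first Wednesday is the 6th.
The second Wednesday is 6 + 7 = 13.

13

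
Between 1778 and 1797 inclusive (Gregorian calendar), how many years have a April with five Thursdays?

6

April has 30 days; it has five Thursdays when Thursday falls among the first (month-length − 28) days — i.e. when April 1 is one of Thursday/Wednesday.
April 1 by year: 1778:Wed✓ 1779:Thu✓ 1780:Sat 1781:Sun 1782:Mon 1783:Tue 1784:Thu✓ 1785:Fri 1786:Sat 1787:Sun 1788:Tue 1789:Wed✓ 1790:Thu✓ 1791:Fri 1792:Sun 1793:Mon 1794:Tue 1795:Wed✓ 1796:Fri 1797:Sat
Years with five Thursdays: 1778, 1779, 1784, 1789, 1790, 1795 → 6.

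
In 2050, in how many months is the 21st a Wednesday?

Check the 21st of each month of 2050: Jan 21: Fri, Feb 21: Mon, Mar 21: Mon, Apr 21: Thu, May 21: Sat, Jun 21: Tue, Jul 21: Thu, Aug 21: Sun, Sep 21: Wed, Oct 21: Fri, Nov 21: Mon, Dec 21: Wed.
Wednesday occurs in September, December — 2 months.

2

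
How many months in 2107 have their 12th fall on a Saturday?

Check the 12th of each month of 2107: Jan 12: Wed, Feb 12: Sat, Mar 12: Sat, Apr 12: Tue, May 12: Thu, Jun 12: Sun, Jul 12: Tue, Aug 12: Fri, Sep 12: Mon, Oct 12: Wed, Nov 12: Sat, Dec 12: Mon.
Saturday occurs in February, March, November — 3 months.

3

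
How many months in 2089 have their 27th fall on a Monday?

Check the 27th of each month of 2089: Jan 27: Thu, Feb 27: Sun, Mar 27: Sun, Apr 27: Wed, May 27: Fri, Jun 27: Mon, Jul 27: Wed, Aug 27: Sat, Sep 27: Tue, Oct 27: Thu, Nov 27: Sun, Dec 27: Tue.
Monday occurs in June — 1 month.

1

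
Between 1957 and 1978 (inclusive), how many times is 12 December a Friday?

Track 12 December's weekday year by year (advancing +1, or +2 across a Feb 29):
  1957: Thu  1958: Fri (+1) ✓  1959: Sat (+1)  1960: Mon (+2)  1961: Tue (+1)
  1962: Wed (+1)  1963: Thu (+1)  1964: Sat (+2)  1965: Sun (+1)  1966: Mon (+1)
  1967: Tue (+1)  1968: Thu (+2)  1969: Fri (+1) ✓  1970: Sat (+1)  1971: Sun (+1)
  1972: Tue (+2)  1973: Wed (+1)  1974: Thu (+1)  1975: Fri (+1) ✓  1976: Sun (+2)
  1977: Mon (+1)  1978: Tue (+1)
Friday years: 1958, 1969, 1975 — 3 in total.

3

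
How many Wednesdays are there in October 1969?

October 1969 has 31 days and begins on Wednesday.
The first Wednesday is October 1.
Wednesdays fall on 1, 8, 15, 22, 29 — that's 5.

5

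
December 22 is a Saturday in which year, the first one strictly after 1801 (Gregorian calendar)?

From one year to the next, a fixed date's weekday advances by 1, or by 2 when a Feb 29 lies between the two dates.
1801: December 22 is Tuesday.
1802: Wednesday (+1)
1803: Thursday (+1)
1804: Saturday (+2)
December 22 falls on a Saturday in 1804.

1804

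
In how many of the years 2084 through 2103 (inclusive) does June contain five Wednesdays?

6

June has 30 days; it has five Wednesdays when Wednesday falls among the first (month-length − 28) days — i.e. when June 1 is one of Wednesday/Tuesday.
June 1 by year: 2084:Thu 2085:Fri 2086:Sat 2087:Sun 2088:Tue✓ 2089:Wed✓ 2090:Thu 2091:Fri 2092:Sun 2093:Mon 2094:Tue✓ 2095:Wed✓ 2096:Fri 2097:Sat 2098:Sun 2099:Mon 2100:Tue✓ 2101:Wed✓ 2102:Thu 2103:Fri
Years with five Wednesdays: 2088, 2089, 2094, 2095, 2100, 2101 → 6.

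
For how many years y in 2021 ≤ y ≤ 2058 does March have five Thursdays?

16

March has 31 days; it has five Thursdays when Thursday falls among the first (month-length − 28) days — i.e. when March 1 is one of Thursday/Wednesday/Tuesday.
March 1 by year: 2021:Mon 2022:Tue✓ 2023:Wed✓ 2024:Fri 2025:Sat 2026:Sun 2027:Mon 2028:Wed✓ 2029:Thu✓ 2030:Fri 2031:Sat 2032:Mon 2033:Tue✓ 2034:Wed✓ 2035:Thu✓ …(8 more)… 2044:Tue✓ 2045:Wed✓ 2046:Thu✓ 2047:Fri 2048:Sun 2049:Mon 2050:Tue✓ 2051:Wed✓ 2052:Fri 2053:Sat 2054:Sun 2055:Mon 2056:Wed✓ 2057:Thu✓ 2058:Fri
Years with five Thursdays: 2022, 2023, 2028, 2029, 2033, 2034, 2035, 2039, 2040, 2044, 2045, 2046, 2050, 2051, 2056, 2057 → 16.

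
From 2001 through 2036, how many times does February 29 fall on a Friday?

Leap years in 2001–2036: 9 of them.
Feb 29 weekday advances by 5 (mod 7) from one leap year to the next four years later (or differs when a century non-leap intervenes).
Leap-day weekdays: 2004:Sun 2008:Fri✓ 2012:Wed 2016:Mon 2020:Sat 2024:Thu 2028:Tue 2032:Sun 2036:Fri✓
Friday: 2008, 2036 → 2.

2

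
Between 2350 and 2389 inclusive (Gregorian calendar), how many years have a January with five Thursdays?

January has 31 days; it has five Thursdays when Thursday falls among the first (month-length − 28) days — i.e. when January 1 is one of Thursday/Wednesday/Tuesday.
January 1 by year: 2350:Sun 2351:Mon 2352:Tue✓ 2353:Thu✓ 2354:Fri 2355:Sat 2356:Sun 2357:Tue✓ 2358:Wed✓ 2359:Thu✓ 2360:Fri 2361:Sun 2362:Mon 2363:Tue✓ 2364:Wed✓ …(10 more)… 2375:Wed✓ 2376:Thu✓ 2377:Sat 2378:Sun 2379:Mon 2380:Tue✓ 2381:Thu✓ 2382:Fri 2383:Sat 2384:Sun 2385:Tue✓ 2386:Wed✓ 2387:Thu✓ 2388:Fri 2389:Sun
Years with five Thursdays: 2352, 2353, 2357, 2358, 2359, 2363, 2364, 2369, 2370, 2374, 2375, 2376, 2380, 2381, 2385, 2386, 2387 → 17.

17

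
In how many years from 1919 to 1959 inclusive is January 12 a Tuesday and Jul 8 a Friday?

1

Check each year's weekday for January 12 and Jul 8:
  1919: Sun/Tue  1920: Mon/Thu  1921: Wed/Fri  1922: Thu/Sat  1923: Fri/Sun  1924: Sat/Tue  1925: Mon/Wed  1926: Tue/Thu  1927: Wed/Fri  1928: Thu/Sun  1929: Sat/Mon  1930: Sun/Tue  1931: Mon/Wed  1932: Tue/Fri ✓  …(13 more)…  1946: Sat/Mon  1947: Sun/Tue  1948: Mon/Thu  1949: Wed/Fri  1950: Thu/Sat  1951: Fri/Sun  1952: Sat/Tue  1953: Mon/Wed  1954: Tue/Thu  1955: Wed/Fri  1956: Thu/Sun  1957: Sat/Mon  1958: Sun/Tue  1959: Mon/Wed
Both conditions hold in: 1932 — 1.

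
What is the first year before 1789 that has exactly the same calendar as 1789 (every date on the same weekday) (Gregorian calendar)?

Two years share a calendar iff Jan 1 falls on the same weekday and both are leap or both are common. 1789: Jan 1 is Thursday, common year.
1788: Jan 1 Tuesday, leap
1787: Jan 1 Monday, common
1786: Jan 1 Sunday, common
1785: Jan 1 Saturday, common
1784: Jan 1 Thursday, leap
1783: Jan 1 Wednesday, common
1782: Jan 1 Tuesday, common
1781: Jan 1 Monday, common
1780: Jan 1 Saturday, leap
1779: Jan 1 Friday, common
1778: Jan 1 Thursday, common
1778 matches on both conditions.

1778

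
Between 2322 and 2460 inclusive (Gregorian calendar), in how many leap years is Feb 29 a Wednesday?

Leap years in 2322–2460: 35 of them.
Feb 29 weekday advances by 5 (mod 7) from one leap year to the next four years later (or differs when a century non-leap intervenes).
Leap-day weekdays: 2324:Fri 2328:Wed✓ 2332:Mon 2336:Sat 2340:Thu 2344:Tue 2348:Sun 2352:Fri 2356:Wed✓ 2360:Mon 2364:Sat 2368:Thu 2372:Tue …(9 more)… 2412:Wed✓ 2416:Mon 2420:Sat 2424:Thu 2428:Tue 2432:Sun 2436:Fri 2440:Wed✓ 2444:Mon 2448:Sat 2452:Thu 2456:Tue 2460:Sun
Wednesday: 2328, 2356, 2384, 2412, 2440 → 5.

5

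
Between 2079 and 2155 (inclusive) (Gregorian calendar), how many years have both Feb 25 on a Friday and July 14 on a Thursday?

8

Check each year's weekday for Feb 25 and July 14:
  2079: Sat/Fri  2080: Sun/Sun  2081: Tue/Mon  2082: Wed/Tue  2083: Thu/Wed  2084: Fri/Fri  2085: Sun/Sat  2086: Mon/Sun  2087: Tue/Mon  2088: Wed/Wed  2089: Fri/Thu ✓  2090: Sat/Fri  2091: Sun/Sat  2092: Mon/Mon  …(49 more)…  2142: Sun/Sat  2143: Mon/Sun  2144: Tue/Tue  2145: Thu/Wed  2146: Fri/Thu ✓  2147: Sat/Fri  2148: Sun/Sun  2149: Tue/Mon  2150: Wed/Tue  2151: Thu/Wed  2152: Fri/Fri  2153: Sun/Sat  2154: Mon/Sun  2155: Tue/Mon
Both conditions hold in: 2089, 2095, 2101, 2107, 2118, 2129, 2135, 2146 — 8.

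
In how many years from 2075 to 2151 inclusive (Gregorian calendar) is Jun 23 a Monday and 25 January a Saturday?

8

Check each year's weekday for Jun 23 and 25 January:
  2075: Sun/Fri  2076: Tue/Sat  2077: Wed/Mon  2078: Thu/Tue  2079: Fri/Wed  2080: Sun/Thu  2081: Mon/Sat ✓  2082: Tue/Sun  2083: Wed/Mon  2084: Fri/Tue  2085: Sat/Thu  2086: Sun/Fri  2087: Mon/Sat ✓  2088: Wed/Sun  …(49 more)…  2138: Mon/Sat ✓  2139: Tue/Sun  2140: Thu/Mon  2141: Fri/Wed  2142: Sat/Thu  2143: Sun/Fri  2144: Tue/Sat  2145: Wed/Mon  2146: Thu/Tue  2147: Fri/Wed  2148: Sun/Thu  2149: Mon/Sat ✓  2150: Tue/Sun  2151: Wed/Mon
Both conditions hold in: 2081, 2087, 2098, 2110, 2121, 2127, 2138, 2149 — 8.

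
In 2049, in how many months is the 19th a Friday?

Check the 19th of each month of 2049: Jan 19: Tue, Feb 19: Fri, Mar 19: Fri, Apr 19: Mon, May 19: Wed, Jun 19: Sat, Jul 19: Mon, Aug 19: Thu, Sep 19: Sun, Oct 19: Tue, Nov 19: Fri, Dec 19: Sun.
Friday occurs in February, March, November — 3 months.

3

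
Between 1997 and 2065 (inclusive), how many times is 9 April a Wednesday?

Track 9 April's weekday year by year (advancing +1, or +2 across a Feb 29):
  1997: Wed ✓  1998: Thu (+1)  1999: Fri (+1)  2000: Sun (+2)  2001: Mon (+1)
  2002: Tue (+1)  2003: Wed (+1) ✓  2004: Fri (+2)  2005: Sat (+1)  2006: Sun (+1)
  2007: Mon (+1)  2008: Wed (+2) ✓  2009: Thu (+1)  2010: Fri (+1)  … (41 more years) …
  2052: Tue (+2)  2053: Wed (+1) ✓  2054: Thu (+1)  2055: Fri (+1)  2056: Sun (+2)
  2057: Mon (+1)  2058: Tue (+1)  2059: Wed (+1) ✓  2060: Fri (+2)  2061: Sat (+1)
  2062: Sun (+1)  2063: Mon (+1)  2064: Wed (+2) ✓  2065: Thu (+1)
Wednesday years: 1997, 2003, 2008, 2014, 2025, 2031, 2036, 2042, 2053, 2059, 2064 — 11 in total.

11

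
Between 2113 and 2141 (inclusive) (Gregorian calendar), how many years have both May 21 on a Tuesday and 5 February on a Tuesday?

Check each year's weekday for May 21 and 5 February:
  2113: Sun/Sun  2114: Mon/Mon  2115: Tue/Tue ✓  2116: Thu/Wed  2117: Fri/Fri  2118: Sat/Sat  2119: Sun/Sun  2120: Tue/Mon  2121: Wed/Wed  2122: Thu/Thu  2123: Fri/Fri  2124: Sun/Sat  2125: Mon/Mon  2126: Tue/Tue ✓  2127: Wed/Wed  2128: Fri/Thu  2129: Sat/Sat  2130: Sun/Sun  2131: Mon/Mon  2132: Wed/Tue  2133: Thu/Thu  2134: Fri/Fri  2135: Sat/Sat  2136: Mon/Sun  2137: Tue/Tue ✓  2138: Wed/Wed  2139: Thu/Thu  2140: Sat/Fri  2141: Sun/Sun
Both conditions hold in: 2115, 2126, 2137 — 3.

3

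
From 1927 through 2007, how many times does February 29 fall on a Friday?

Leap years in 1927–2007: 20 of them.
Feb 29 weekday advances by 5 (mod 7) from one leap year to the next four years later (or differs when a century non-leap intervenes).
Leap-day weekdays: 1928:Wed 1932:Mon 1936:Sat 1940:Thu 1944:Tue 1948:Sun 1952:Fri✓ 1956:Wed 1960:Mon 1964:Sat 1968:Thu 1972:Tue 1976:Sun 1980:Fri✓ 1984:Wed 1988:Mon 1992:Sat 1996:Thu 2000:Tue 2004:Sun
Friday: 1952, 1980 → 2.

2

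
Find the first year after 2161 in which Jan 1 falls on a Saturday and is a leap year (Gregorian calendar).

2180

Jan 1 advances by 2 weekdays after a leap year and by 1 after a common year.
2161: Jan 1 is Thursday.
2162: Friday
2163: Saturday
2164: Sunday (leap)
2165: Tuesday
2166: Wednesday
2167: Thursday
2168: Friday (leap)
2169: Sunday
2170: Monday
2171: Tuesday
2172: Wednesday (leap)
2173: Friday
2174: Saturday
2175: Sunday
2176: Monday (leap)
2177: Wednesday
2178: Thursday
2179: Friday
2180: Saturday (leap)
2180 begins on a Saturday and is a leap year.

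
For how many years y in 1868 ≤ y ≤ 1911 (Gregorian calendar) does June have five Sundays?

11

June has 30 days; it has five Sundays when Sunday falls among the first (month-length − 28) days — i.e. when June 1 is one of Sunday/Saturday.
June 1 by year: 1868:Mon 1869:Tue 1870:Wed 1871:Thu 1872:Sat✓ 1873:Sun✓ 1874:Mon 1875:Tue 1876:Thu 1877:Fri 1878:Sat✓ 1879:Sun✓ 1880:Tue 1881:Wed 1882:Thu …(14 more)… 1897:Tue 1898:Wed 1899:Thu 1900:Fri 1901:Sat✓ 1902:Sun✓ 1903:Mon 1904:Wed 1905:Thu 1906:Fri 1907:Sat✓ 1908:Mon 1909:Tue 1910:Wed 1911:Thu
Years with five Sundays: 1872, 1873, 1878, 1879, 1884, 1889, 1890, 1895, 1901, 1902, 1907 → 11.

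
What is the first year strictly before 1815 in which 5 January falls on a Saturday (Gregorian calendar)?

1811

From one year to the next, a fixed date's weekday advances by 1, or by 2 when a Feb 29 lies between the two dates.
1815: January 5 is Thursday.
1814: Wednesday (−1)
1813: Tuesday (−1)
1812: Sunday (−2)
1811: Saturday (−1)
5 January falls on a Saturday in 1811.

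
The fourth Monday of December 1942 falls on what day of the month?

December 1, 1942 is a Tuesday, so the first Monday is the 7th.
The fourth Monday is 7 + 21 = 28.

28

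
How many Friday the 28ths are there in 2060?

Check the 28th of each month of 2060: Jan 28: Wed, Feb 28: Sat, Mar 28: Sun, Apr 28: Wed, May 28: Fri, Jun 28: Mon, Jul 28: Wed, Aug 28: Sat, Sep 28: Tue, Oct 28: Thu, Nov 28: Sun, Dec 28: Tue.
Friday occurs in May — 1 month.

1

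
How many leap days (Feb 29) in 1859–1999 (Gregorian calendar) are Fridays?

Leap years in 1859–1999: 34 of them.
Feb 29 weekday advances by 5 (mod 7) from one leap year to the next four years later (or differs when a century non-leap intervenes).
Leap-day weekdays: 1860:Wed 1864:Mon 1868:Sat 1872:Thu 1876:Tue 1880:Sun 1884:Fri✓ 1888:Wed 1892:Mon 1896:Sat 1904:Mon 1908:Sat 1912:Thu …(8 more)… 1948:Sun 1952:Fri✓ 1956:Wed 1960:Mon 1964:Sat 1968:Thu 1972:Tue 1976:Sun 1980:Fri✓ 1984:Wed 1988:Mon 1992:Sat 1996:Thu
Friday: 1884, 1924, 1952, 1980 → 4.

4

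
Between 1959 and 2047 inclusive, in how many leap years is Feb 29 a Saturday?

Leap years in 1959–2047: 22 of them.
Feb 29 weekday advances by 5 (mod 7) from one leap year to the next four years later (or differs when a century non-leap intervenes).
Leap-day weekdays: 1960:Mon 1964:Sat✓ 1968:Thu 1972:Tue 1976:Sun 1980:Fri 1984:Wed 1988:Mon 1992:Sat✓ 1996:Thu 2000:Tue 2004:Sun 2008:Fri 2012:Wed 2016:Mon 2020:Sat✓ 2024:Thu 2028:Tue 2032:Sun 2036:Fri 2040:Wed 2044:Mon
Saturday: 1964, 1992, 2020 → 3.

3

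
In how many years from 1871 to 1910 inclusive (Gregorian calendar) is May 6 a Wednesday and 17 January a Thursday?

0

Check each year's weekday for May 6 and 17 January:
  1871: Sat/Tue  1872: Mon/Wed  1873: Tue/Fri  1874: Wed/Sat  1875: Thu/Sun  1876: Sat/Mon  1877: Sun/Wed  1878: Mon/Thu  1879: Tue/Fri  1880: Thu/Sat  1881: Fri/Mon  1882: Sat/Tue  1883: Sun/Wed  1884: Tue/Thu  …(12 more)…  1897: Thu/Sun  1898: Fri/Mon  1899: Sat/Tue  1900: Sun/Wed  1901: Mon/Thu  1902: Tue/Fri  1903: Wed/Sat  1904: Fri/Sun  1905: Sat/Tue  1906: Sun/Wed  1907: Mon/Thu  1908: Wed/Fri  1909: Thu/Sun  1910: Fri/Mon
Both conditions hold in: no year — 0.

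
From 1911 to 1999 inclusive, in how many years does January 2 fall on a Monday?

13

Track January 2's weekday year by year (advancing +1, or +2 across a Feb 29):
  1911: Mon ✓  1912: Tue (+1)  1913: Thu (+2)  1914: Fri (+1)  1915: Sat (+1)
  1916: Sun (+1)  1917: Tue (+2)  1918: Wed (+1)  1919: Thu (+1)  1920: Fri (+1)
  1921: Sun (+2)  1922: Mon (+1) ✓  1923: Tue (+1)  1924: Wed (+1)  … (61 more years) …
  1986: Thu (+1)  1987: Fri (+1)  1988: Sat (+1)  1989: Mon (+2) ✓  1990: Tue (+1)
  1991: Wed (+1)  1992: Thu (+1)  1993: Sat (+2)  1994: Sun (+1)  1995: Mon (+1) ✓
  1996: Tue (+1)  1997: Thu (+2)  1998: Fri (+1)  1999: Sat (+1)
Monday years: 1911, 1922, 1928, 1933, 1939, 1950, 1956, 1961, 1967, 1978, 1984, 1989, 1995 — 13 in total.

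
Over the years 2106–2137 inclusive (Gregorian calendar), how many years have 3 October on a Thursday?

5

Track 3 October's weekday year by year (advancing +1, or +2 across a Feb 29):
  2106: Sun  2107: Mon (+1)  2108: Wed (+2)  2109: Thu (+1) ✓  2110: Fri (+1)
  2111: Sat (+1)  2112: Mon (+2)  2113: Tue (+1)  2114: Wed (+1)  2115: Thu (+1) ✓
  2116: Sat (+2)  2117: Sun (+1)  2118: Mon (+1)  2119: Tue (+1)  … (4 more years) …
  2124: Tue (+2)  2125: Wed (+1)  2126: Thu (+1) ✓  2127: Fri (+1)  2128: Sun (+2)
  2129: Mon (+1)  2130: Tue (+1)  2131: Wed (+1)  2132: Fri (+2)  2133: Sat (+1)
  2134: Sun (+1)  2135: Mon (+1)  2136: Wed (+2)  2137: Thu (+1) ✓
Thursday years: 2109, 2115, 2120, 2126, 2137 — 5 in total.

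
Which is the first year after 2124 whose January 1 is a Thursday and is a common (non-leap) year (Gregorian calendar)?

Jan 1 advances by 2 weekdays after a leap year and by 1 after a common year.
2124: Jan 1 is Saturday (leap).
2125: Monday
2126: Tuesday
2127: Wednesday
2128: Thursday (leap)
2129: Saturday
2130: Sunday
2131: Monday
2132: Tuesday (leap)
2133: Thursday
2133 begins on a Thursday and is a common year.

2133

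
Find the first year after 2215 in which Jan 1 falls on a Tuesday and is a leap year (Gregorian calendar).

Jan 1 advances by 2 weekdays after a leap year and by 1 after a common year.
2215: Jan 1 is Sunday.
2216: Monday (leap)
2217: Wednesday
2218: Thursday
2219: Friday
2220: Saturday (leap)
2221: Monday
2222: Tuesday
2223: Wednesday
2224: Thursday (leap)
2225: Saturday
2226: Sunday
2227: Monday
2228: Tuesday (leap)
2228 begins on a Tuesday and is a leap year.

2228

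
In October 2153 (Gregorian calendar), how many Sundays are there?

October 2153 has 31 days and begins on Monday.
The first Sunday is October 7.
Sundays fall on 7, 14, 21, 28 — that's 4.

4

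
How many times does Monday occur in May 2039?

May 2039 has 31 days and begins on Sunday.
The first Monday is May 2.
Mondays fall on 2, 9, 16, 23, 30 — that's 5.

5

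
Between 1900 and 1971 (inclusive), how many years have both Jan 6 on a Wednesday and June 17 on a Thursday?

8

Check each year's weekday for Jan 6 and June 17:
  1900: Sat/Sun  1901: Sun/Mon  1902: Mon/Tue  1903: Tue/Wed  1904: Wed/Fri  1905: Fri/Sat  1906: Sat/Sun  1907: Sun/Mon  1908: Mon/Wed  1909: Wed/Thu ✓  1910: Thu/Fri  1911: Fri/Sat  1912: Sat/Mon  1913: Mon/Tue  …(44 more)…  1958: Mon/Tue  1959: Tue/Wed  1960: Wed/Fri  1961: Fri/Sat  1962: Sat/Sun  1963: Sun/Mon  1964: Mon/Wed  1965: Wed/Thu ✓  1966: Thu/Fri  1967: Fri/Sat  1968: Sat/Mon  1969: Mon/Tue  1970: Tue/Wed  1971: Wed/Thu ✓
Both conditions hold in: 1909, 1915, 1926, 1937, 1943, 1954, 1965, 1971 — 8.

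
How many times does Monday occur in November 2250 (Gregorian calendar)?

4

November 2250 has 30 days and begins on Friday.
The first Monday is November 4.
Mondays fall on 4, 11, 18, 25 — that's 4.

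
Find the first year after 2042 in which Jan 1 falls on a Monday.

2046

Jan 1 advances by 2 weekdays after a leap year and by 1 after a common year.
2042: Jan 1 is Wednesday.
2043: Thursday
2044: Friday (leap)
2045: Sunday
2046: Monday
2046 begins on a Monday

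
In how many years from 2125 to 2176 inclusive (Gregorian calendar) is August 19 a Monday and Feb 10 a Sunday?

Check each year's weekday for August 19 and Feb 10:
  2125: Sun/Sat  2126: Mon/Sun ✓  2127: Tue/Mon  2128: Thu/Tue  2129: Fri/Thu  2130: Sat/Fri  2131: Sun/Sat  2132: Tue/Sun  2133: Wed/Tue  2134: Thu/Wed  2135: Fri/Thu  2136: Sun/Fri  2137: Mon/Sun ✓  2138: Tue/Mon  …(24 more)…  2163: Fri/Thu  2164: Sun/Fri  2165: Mon/Sun ✓  2166: Tue/Mon  2167: Wed/Tue  2168: Fri/Wed  2169: Sat/Fri  2170: Sun/Sat  2171: Mon/Sun ✓  2172: Wed/Mon  2173: Thu/Wed  2174: Fri/Thu  2175: Sat/Fri  2176: Mon/Sat
Both conditions hold in: 2126, 2137, 2143, 2154, 2165, 2171 — 6.

6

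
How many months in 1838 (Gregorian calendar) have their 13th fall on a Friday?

Check the 13th of each month of 1838: Jan 13: Sat, Feb 13: Tue, Mar 13: Tue, Apr 13: Fri, May 13: Sun, Jun 13: Wed, Jul 13: Fri, Aug 13: Mon, Sep 13: Thu, Oct 13: Sat, Nov 13: Tue, Dec 13: Thu.
Friday occurs in April, July — 2 months.

2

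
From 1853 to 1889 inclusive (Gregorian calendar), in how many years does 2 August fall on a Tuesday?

6

Track 2 August's weekday year by year (advancing +1, or +2 across a Feb 29):
  1853: Tue ✓  1854: Wed (+1)  1855: Thu (+1)  1856: Sat (+2)  1857: Sun (+1)
  1858: Mon (+1)  1859: Tue (+1) ✓  1860: Thu (+2)  1861: Fri (+1)  1862: Sat (+1)
  1863: Sun (+1)  1864: Tue (+2) ✓  1865: Wed (+1)  1866: Thu (+1)  … (9 more years) …
  1876: Wed (+2)  1877: Thu (+1)  1878: Fri (+1)  1879: Sat (+1)  1880: Mon (+2)
  1881: Tue (+1) ✓  1882: Wed (+1)  1883: Thu (+1)  1884: Sat (+2)  1885: Sun (+1)
  1886: Mon (+1)  1887: Tue (+1) ✓  1888: Thu (+2)  1889: Fri (+1)
Tuesday years: 1853, 1859, 1864, 1870, 1881, 1887 — 6 in total.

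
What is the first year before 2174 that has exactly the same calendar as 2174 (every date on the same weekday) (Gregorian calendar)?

2163

Two years share a calendar iff Jan 1 falls on the same weekday and both are leap or both are common. 2174: Jan 1 is Saturday, common year.
2173: Jan 1 Friday, common
2172: Jan 1 Wednesday, leap
2171: Jan 1 Tuesday, common
2170: Jan 1 Monday, common
2169: Jan 1 Sunday, common
2168: Jan 1 Friday, leap
2167: Jan 1 Thursday, common
2166: Jan 1 Wednesday, common
2165: Jan 1 Tuesday, common
2164: Jan 1 Sunday, leap
2163: Jan 1 Saturday, common
2163 matches on both conditions.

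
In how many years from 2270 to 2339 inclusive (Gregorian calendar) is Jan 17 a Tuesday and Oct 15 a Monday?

Check each year's weekday for Jan 17 and Oct 15:
  2270: Mon/Sat  2271: Tue/Sun  2272: Wed/Tue  2273: Fri/Wed  2274: Sat/Thu  2275: Sun/Fri  2276: Mon/Sun  2277: Wed/Mon  2278: Thu/Tue  2279: Fri/Wed  2280: Sat/Fri  2281: Mon/Sat  2282: Tue/Sun  2283: Wed/Mon  …(42 more)…  2326: Sun/Fri  2327: Mon/Sat  2328: Tue/Mon ✓  2329: Thu/Tue  2330: Fri/Wed  2331: Sat/Thu  2332: Sun/Sat  2333: Tue/Sun  2334: Wed/Mon  2335: Thu/Tue  2336: Fri/Thu  2337: Sun/Fri  2338: Mon/Sat  2339: Tue/Sun
Both conditions hold in: 2288, 2328 — 2.

2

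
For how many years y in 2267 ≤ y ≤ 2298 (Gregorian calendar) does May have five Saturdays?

May has 31 days; it has five Saturdays when Saturday falls among the first (month-length − 28) days — i.e. when May 1 is one of Saturday/Friday/Thursday.
May 1 by year: 2267:Wed 2268:Fri✓ 2269:Sat✓ 2270:Sun 2271:Mon 2272:Wed 2273:Thu✓ 2274:Fri✓ 2275:Sat✓ 2276:Mon 2277:Tue 2278:Wed 2279:Thu✓ 2280:Sat✓ 2281:Sun 2282:Mon 2283:Tue 2284:Thu✓ 2285:Fri✓ 2286:Sat✓ 2287:Sun 2288:Tue 2289:Wed 2290:Thu✓ 2291:Fri✓ 2292:Sun 2293:Mon 2294:Tue 2295:Wed 2296:Fri✓ 2297:Sat✓ 2298:Sun
Years with five Saturdays: 2268, 2269, 2273, 2274, 2275, 2279, 2280, 2284, 2285, 2286, 2290, 2291, 2296, 2297 → 14.

14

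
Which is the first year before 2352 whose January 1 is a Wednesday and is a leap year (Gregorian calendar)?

Jan 1 advances by 2 weekdays after a leap year and by 1 after a common year.
2352: Jan 1 is Tuesday (leap).
2351: Monday
2350: Sunday
2349: Saturday
2348: Thursday (leap)
2347: Wednesday
2346: Tuesday
2345: Monday
2344: Saturday (leap)
2343: Friday
2342: Thursday
2341: Wednesday
2340: Monday (leap)
2339: Sunday
2338: Saturday
2337: Friday
2336: Wednesday (leap)
2336 begins on a Wednesday and is a leap year.

2336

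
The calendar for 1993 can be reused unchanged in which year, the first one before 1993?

1982

Two years share a calendar iff Jan 1 falls on the same weekday and both are leap or both are common. 1993: Jan 1 is Friday, common year.
1992: Jan 1 Wednesday, leap
1991: Jan 1 Tuesday, common
1990: Jan 1 Monday, common
1989: Jan 1 Sunday, common
1988: Jan 1 Friday, leap
1987: Jan 1 Thursday, common
1986: Jan 1 Wednesday, common
1985: Jan 1 Tuesday, common
1984: Jan 1 Sunday, leap
1983: Jan 1 Saturday, common
1982: Jan 1 Friday, common
1982 matches on both conditions.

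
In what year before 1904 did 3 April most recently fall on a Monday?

1899

From one year to the next, a fixed date's weekday advances by 1, or by 2 when a Feb 29 lies between the two dates.
1904: April 3 is Sunday.
1903: Friday (−2)
1902: Thursday (−1)
1901: Wednesday (−1)
1900: Tuesday (−1)
1899: Monday (−1)
3 April falls on a Monday in 1899.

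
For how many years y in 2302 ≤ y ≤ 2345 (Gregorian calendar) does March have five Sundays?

19

March has 31 days; it has five Sundays when Sunday falls among the first (month-length − 28) days — i.e. when March 1 is one of Sunday/Saturday/Friday.
March 1 by year: 2302:Sat✓ 2303:Sun✓ 2304:Tue 2305:Wed 2306:Thu 2307:Fri✓ 2308:Sun✓ 2309:Mon 2310:Tue 2311:Wed 2312:Fri✓ 2313:Sat✓ 2314:Sun✓ 2315:Mon 2316:Wed …(14 more)… 2331:Sun✓ 2332:Tue 2333:Wed 2334:Thu 2335:Fri✓ 2336:Sun✓ 2337:Mon 2338:Tue 2339:Wed 2340:Fri✓ 2341:Sat✓ 2342:Sun✓ 2343:Mon 2344:Wed 2345:Thu
Years with five Sundays: 2302, 2303, 2307, 2308, 2312, 2313, 2314, 2318, 2319, 2324, 2325, 2329, 2330, 2331, 2335, 2336, 2340, 2341, 2342 → 19.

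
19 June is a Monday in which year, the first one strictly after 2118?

From one year to the next, a fixed date's weekday advances by 1, or by 2 when a Feb 29 lies between the two dates.
2118: June 19 is Sunday.
2119: Monday (+1)
19 June falls on a Monday in 2119.

2119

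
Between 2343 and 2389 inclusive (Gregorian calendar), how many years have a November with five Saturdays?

November has 30 days; it has five Saturdays when Saturday falls among the first (month-length − 28) days — i.e. when November 1 is one of Saturday/Friday.
November 1 by year: 2343:Mon 2344:Wed 2345:Thu 2346:Fri✓ 2347:Sat✓ 2348:Mon 2349:Tue 2350:Wed 2351:Thu 2352:Sat✓ 2353:Sun 2354:Mon 2355:Tue 2356:Thu 2357:Fri✓ …(17 more)… 2375:Sat✓ 2376:Mon 2377:Tue 2378:Wed 2379:Thu 2380:Sat✓ 2381:Sun 2382:Mon 2383:Tue 2384:Thu 2385:Fri✓ 2386:Sat✓ 2387:Sun 2388:Tue 2389:Wed
Years with five Saturdays: 2346, 2347, 2352, 2357, 2358, 2363, 2368, 2369, 2374, 2375, 2380, 2385, 2386 → 13.

13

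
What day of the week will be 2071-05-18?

January 1, 2071 is a Thursday.
May 18 is day 138 of the year, i.e. 137 days after Jan 1.
137 mod 7 = 4, so advance 4 weekdays from Thursday: Monday.

Monday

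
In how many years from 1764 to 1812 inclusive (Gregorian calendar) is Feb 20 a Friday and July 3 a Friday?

Check each year's weekday for Feb 20 and July 3:
  1764: Mon/Tue  1765: Wed/Wed  1766: Thu/Thu  1767: Fri/Fri ✓  1768: Sat/Sun  1769: Mon/Mon  1770: Tue/Tue  1771: Wed/Wed  1772: Thu/Fri  1773: Sat/Sat  1774: Sun/Sun  1775: Mon/Mon  1776: Tue/Wed  1777: Thu/Thu  …(21 more)…  1799: Wed/Wed  1800: Thu/Thu  1801: Fri/Fri ✓  1802: Sat/Sat  1803: Sun/Sun  1804: Mon/Tue  1805: Wed/Wed  1806: Thu/Thu  1807: Fri/Fri ✓  1808: Sat/Sun  1809: Mon/Mon  1810: Tue/Tue  1811: Wed/Wed  1812: Thu/Fri
Both conditions hold in: 1767, 1778, 1789, 1795, 1801, 1807 — 6.

6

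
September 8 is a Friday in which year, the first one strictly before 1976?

From one year to the next, a fixed date's weekday advances by 1, or by 2 when a Feb 29 lies between the two dates.
1976: September 8 is Wednesday.
1975: Monday (−2)
1974: Sunday (−1)
1973: Saturday (−1)
1972: Friday (−1)
September 8 falls on a Friday in 1972.

1972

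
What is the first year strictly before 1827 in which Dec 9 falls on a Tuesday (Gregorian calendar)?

From one year to the next, a fixed date's weekday advances by 1, or by 2 when a Feb 29 lies between the two dates.
1827: December 9 is Sunday.
1826: Saturday (−1)
1825: Friday (−1)
1824: Thursday (−1)
1823: Tuesday (−2)
Dec 9 falls on a Tuesday in 1823.

1823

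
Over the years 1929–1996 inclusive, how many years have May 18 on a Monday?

10

Track May 18's weekday year by year (advancing +1, or +2 across a Feb 29):
  1929: Sat  1930: Sun (+1)  1931: Mon (+1) ✓  1932: Wed (+2)  1933: Thu (+1)
  1934: Fri (+1)  1935: Sat (+1)  1936: Mon (+2) ✓  1937: Tue (+1)  1938: Wed (+1)
  1939: Thu (+1)  1940: Sat (+2)  1941: Sun (+1)  1942: Mon (+1) ✓  … (40 more years) …
  1983: Wed (+1)  1984: Fri (+2)  1985: Sat (+1)  1986: Sun (+1)  1987: Mon (+1) ✓
  1988: Wed (+2)  1989: Thu (+1)  1990: Fri (+1)  1991: Sat (+1)  1992: Mon (+2) ✓
  1993: Tue (+1)  1994: Wed (+1)  1995: Thu (+1)  1996: Sat (+2)
Monday years: 1931, 1936, 1942, 1953, 1959, 1964, 1970, 1981, 1987, 1992 — 10 in total.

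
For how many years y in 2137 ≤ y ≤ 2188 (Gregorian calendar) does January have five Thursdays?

23

January has 31 days; it has five Thursdays when Thursday falls among the first (month-length − 28) days — i.e. when January 1 is one of Thursday/Wednesday/Tuesday.
January 1 by year: 2137:Tue✓ 2138:Wed✓ 2139:Thu✓ 2140:Fri 2141:Sun 2142:Mon 2143:Tue✓ 2144:Wed✓ 2145:Fri 2146:Sat 2147:Sun 2148:Mon 2149:Wed✓ 2150:Thu✓ 2151:Fri …(22 more)… 2174:Sat 2175:Sun 2176:Mon 2177:Wed✓ 2178:Thu✓ 2179:Fri 2180:Sat 2181:Mon 2182:Tue✓ 2183:Wed✓ 2184:Thu✓ 2185:Sat 2186:Sun 2187:Mon 2188:Tue✓
Years with five Thursdays: 2137, 2138, 2139, 2143, 2144, 2149, 2150, 2154, 2155, 2156, 2160, 2161, 2165, 2166, 2167, 2171, 2172, 2177, 2178, 2182, 2183, 2184, 2188 → 23.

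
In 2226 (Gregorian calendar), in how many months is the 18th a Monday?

2

Check the 18th of each month of 2226: Jan 18: Wed, Feb 18: Sat, Mar 18: Sat, Apr 18: Tue, May 18: Thu, Jun 18: Sun, Jul 18: Tue, Aug 18: Fri, Sep 18: Mon, Oct 18: Wed, Nov 18: Sat, Dec 18: Mon.
Monday occurs in September, December — 2 months.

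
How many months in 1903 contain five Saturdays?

4

A month of length L has five Saturdays iff its first Saturday is on day ≤ L−28 (so day 1–3 in a 31-day month, 1–2 in a 30-day month, day 1 in a leap February).
Checking each month of 1903: Jan starts Thu (31d) ✓; Feb starts Sun (28d); Mar starts Sun (31d); Apr starts Wed (30d); May starts Fri (31d) ✓; Jun starts Mon (30d); Jul starts Wed (31d); Aug starts Sat (31d) ✓; Sep starts Tue (30d); Oct starts Thu (31d) ✓; Nov starts Sun (30d); Dec starts Tue (31d).
Five-Saturday months: January, May, August, October → 4.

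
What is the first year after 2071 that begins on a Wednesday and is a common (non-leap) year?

Jan 1 advances by 2 weekdays after a leap year and by 1 after a common year.
2071: Jan 1 is Thursday.
2072: Friday (leap)
2073: Sunday
2074: Monday
2075: Tuesday
2076: Wednesday (leap)
2077: Friday
2078: Saturday
2079: Sunday
2080: Monday (leap)
2081: Wednesday
2081 begins on a Wednesday and is a common year.

2081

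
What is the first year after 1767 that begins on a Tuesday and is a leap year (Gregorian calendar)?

1788

Jan 1 advances by 2 weekdays after a leap year and by 1 after a common year.
1767: Jan 1 is Thursday.
1768: Friday (leap)
1769: Sunday
1770: Monday
1771: Tuesday
1772: Wednesday (leap)
1773: Friday
1774: Saturday
1775: Sunday
1776: Monday (leap)
1777: Wednesday
1778: Thursday
1779: Friday
1780: Saturday (leap)
1781: Monday
1782: Tuesday
1783: Wednesday
1784: Thursday (leap)
1785: Saturday
1786: Sunday
1787: Monday
1788: Tuesday (leap)
1788 begins on a Tuesday and is a leap year.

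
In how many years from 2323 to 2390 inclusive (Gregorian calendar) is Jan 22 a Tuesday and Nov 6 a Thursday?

Check each year's weekday for Jan 22 and Nov 6:
  2323: Mon/Tue  2324: Tue/Thu ✓  2325: Thu/Fri  2326: Fri/Sat  2327: Sat/Sun  2328: Sun/Tue  2329: Tue/Wed  2330: Wed/Thu  2331: Thu/Fri  2332: Fri/Sun  2333: Sun/Mon  2334: Mon/Tue  2335: Tue/Wed  2336: Wed/Fri  …(40 more)…  2377: Sat/Sun  2378: Sun/Mon  2379: Mon/Tue  2380: Tue/Thu ✓  2381: Thu/Fri  2382: Fri/Sat  2383: Sat/Sun  2384: Sun/Tue  2385: Tue/Wed  2386: Wed/Thu  2387: Thu/Fri  2388: Fri/Sun  2389: Sun/Mon  2390: Mon/Tue
Both conditions hold in: 2324, 2352, 2380 — 3.

3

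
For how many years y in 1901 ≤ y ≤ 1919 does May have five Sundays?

7

May has 31 days; it has five Sundays when Sunday falls among the first (month-length − 28) days — i.e. when May 1 is one of Sunday/Saturday/Friday.
May 1 by year: 1901:Wed 1902:Thu 1903:Fri✓ 1904:Sun✓ 1905:Mon 1906:Tue 1907:Wed 1908:Fri✓ 1909:Sat✓ 1910:Sun✓ 1911:Mon 1912:Wed 1913:Thu 1914:Fri✓ 1915:Sat✓ 1916:Mon 1917:Tue 1918:Wed 1919:Thu
Years with five Sundays: 1903, 1904, 1908, 1909, 1910, 1914, 1915 → 7.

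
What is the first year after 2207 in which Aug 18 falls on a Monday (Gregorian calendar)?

From one year to the next, a fixed date's weekday advances by 1, or by 2 when a Feb 29 lies between the two dates.
2207: August 18 is Tuesday.
2208: Thursday (+2)
2209: Friday (+1)
2210: Saturday (+1)
2211: Sunday (+1)
2212: Tuesday (+2)
2213: Wednesday (+1)
2214: Thursday (+1)
2215: Friday (+1)
2216: Sunday (+2)
2217: Monday (+1)
Aug 18 falls on a Monday in 2217.

2217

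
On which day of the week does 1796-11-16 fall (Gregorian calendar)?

Wednesday

January 1, 1796 is a Friday.
November 16 is day 321 of the year, i.e. 320 days after Jan 1.
320 mod 7 = 5, so advance 5 weekdays from Friday: Wednesday.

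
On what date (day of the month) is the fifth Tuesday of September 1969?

September 1, 1969 is a Monday, so the first Tuesday is the 2nd.
The fifth Tuesday is 2 + 28 = 30.

30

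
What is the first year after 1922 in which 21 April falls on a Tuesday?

From one year to the next, a fixed date's weekday advances by 1, or by 2 when a Feb 29 lies between the two dates.
1922: April 21 is Friday.
1923: Saturday (+1)
1924: Monday (+2)
1925: Tuesday (+1)
21 April falls on a Tuesday in 1925.

1925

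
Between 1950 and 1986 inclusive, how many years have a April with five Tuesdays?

April has 30 days; it has five Tuesdays when Tuesday falls among the first (month-length − 28) days — i.e. when April 1 is one of Tuesday/Monday.
April 1 by year: 1950:Sat 1951:Sun 1952:Tue✓ 1953:Wed 1954:Thu 1955:Fri 1956:Sun 1957:Mon✓ 1958:Tue✓ 1959:Wed 1960:Fri 1961:Sat 1962:Sun 1963:Mon✓ 1964:Wed …(7 more)… 1972:Sat 1973:Sun 1974:Mon✓ 1975:Tue✓ 1976:Thu 1977:Fri 1978:Sat 1979:Sun 1980:Tue✓ 1981:Wed 1982:Thu 1983:Fri 1984:Sun 1985:Mon✓ 1986:Tue✓
Years with five Tuesdays: 1952, 1957, 1958, 1963, 1968, 1969, 1974, 1975, 1980, 1985, 1986 → 11.

11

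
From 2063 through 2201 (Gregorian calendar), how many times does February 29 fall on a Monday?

5

Leap years in 2063–2201: 33 of them.
Feb 29 weekday advances by 5 (mod 7) from one leap year to the next four years later (or differs when a century non-leap intervenes).
Leap-day weekdays: 2064:Fri 2068:Wed 2072:Mon✓ 2076:Sat 2080:Thu 2084:Tue 2088:Sun 2092:Fri 2096:Wed 2104:Fri 2108:Wed 2112:Mon✓ 2116:Sat …(7 more)… 2148:Thu 2152:Tue 2156:Sun 2160:Fri 2164:Wed 2168:Mon✓ 2172:Sat 2176:Thu 2180:Tue 2184:Sun 2188:Fri 2192:Wed 2196:Mon✓
Monday: 2072, 2112, 2140, 2168, 2196 → 5.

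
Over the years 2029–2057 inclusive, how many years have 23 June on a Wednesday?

Track 23 June's weekday year by year (advancing +1, or +2 across a Feb 29):
  2029: Sat  2030: Sun (+1)  2031: Mon (+1)  2032: Wed (+2) ✓  2033: Thu (+1)
  2034: Fri (+1)  2035: Sat (+1)  2036: Mon (+2)  2037: Tue (+1)  2038: Wed (+1) ✓
  2039: Thu (+1)  2040: Sat (+2)  2041: Sun (+1)  2042: Mon (+1)  2043: Tue (+1)
  2044: Thu (+2)  2045: Fri (+1)  2046: Sat (+1)  2047: Sun (+1)  2048: Tue (+2)
  2049: Wed (+1) ✓  2050: Thu (+1)  2051: Fri (+1)  2052: Sun (+2)  2053: Mon (+1)
  2054: Tue (+1)  2055: Wed (+1) ✓  2056: Fri (+2)  2057: Sat (+1)
Wednesday years: 2032, 2038, 2049, 2055 — 4 in total.

4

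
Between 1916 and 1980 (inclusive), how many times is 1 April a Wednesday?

Track 1 April's weekday year by year (advancing +1, or +2 across a Feb 29):
  1916: Sat  1917: Sun (+1)  1918: Mon (+1)  1919: Tue (+1)  1920: Thu (+2)
  1921: Fri (+1)  1922: Sat (+1)  1923: Sun (+1)  1924: Tue (+2)  1925: Wed (+1) ✓
  1926: Thu (+1)  1927: Fri (+1)  1928: Sun (+2)  1929: Mon (+1)  … (37 more years) …
  1967: Sat (+1)  1968: Mon (+2)  1969: Tue (+1)  1970: Wed (+1) ✓  1971: Thu (+1)
  1972: Sat (+2)  1973: Sun (+1)  1974: Mon (+1)  1975: Tue (+1)  1976: Thu (+2)
  1977: Fri (+1)  1978: Sat (+1)  1979: Sun (+1)  1980: Tue (+2)
Wednesday years: 1925, 1931, 1936, 1942, 1953, 1959, 1964, 1970 — 8 in total.

8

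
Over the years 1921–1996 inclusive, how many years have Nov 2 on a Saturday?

Track Nov 2's weekday year by year (advancing +1, or +2 across a Feb 29):
  1921: Wed  1922: Thu (+1)  1923: Fri (+1)  1924: Sun (+2)  1925: Mon (+1)
  1926: Tue (+1)  1927: Wed (+1)  1928: Fri (+2)  1929: Sat (+1) ✓  1930: Sun (+1)
  1931: Mon (+1)  1932: Wed (+2)  1933: Thu (+1)  1934: Fri (+1)  … (48 more years) …
  1983: Wed (+1)  1984: Fri (+2)  1985: Sat (+1) ✓  1986: Sun (+1)  1987: Mon (+1)
  1988: Wed (+2)  1989: Thu (+1)  1990: Fri (+1)  1991: Sat (+1) ✓  1992: Mon (+2)
  1993: Tue (+1)  1994: Wed (+1)  1995: Thu (+1)  1996: Sat (+2) ✓
Saturday years: 1929, 1935, 1940, 1946, 1957, 1963, 1968, 1974, 1985, 1991, 1996 — 11 in total.

11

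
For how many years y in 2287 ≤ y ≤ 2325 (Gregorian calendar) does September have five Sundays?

September has 30 days; it has five Sundays when Sunday falls among the first (month-length − 28) days — i.e. when September 1 is one of Sunday/Saturday.
September 1 by year: 2287:Thu 2288:Sat✓ 2289:Sun✓ 2290:Mon 2291:Tue 2292:Thu 2293:Fri 2294:Sat✓ 2295:Sun✓ 2296:Tue 2297:Wed 2298:Thu 2299:Fri 2300:Sat✓ 2301:Sun✓ …(9 more)… 2311:Fri 2312:Sun✓ 2313:Mon 2314:Tue 2315:Wed 2316:Fri 2317:Sat✓ 2318:Sun✓ 2319:Mon 2320:Wed 2321:Thu 2322:Fri 2323:Sat✓ 2324:Mon 2325:Tue
Years with five Sundays: 2288, 2289, 2294, 2295, 2300, 2301, 2306, 2307, 2312, 2317, 2318, 2323 → 12.

12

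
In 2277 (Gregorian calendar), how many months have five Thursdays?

A month of length L has five Thursdays iff its first Thursday is on day ≤ L−28 (so day 1–3 in a 31-day month, 1–2 in a 30-day month, day 1 in a leap February).
Checking each month of 2277: Jan starts Mon (31d); Feb starts Thu (28d); Mar starts Thu (31d) ✓; Apr starts Sun (30d); May starts Tue (31d) ✓; Jun starts Fri (30d); Jul starts Sun (31d); Aug starts Wed (31d) ✓; Sep starts Sat (30d); Oct starts Mon (31d); Nov starts Thu (30d) ✓; Dec starts Sat (31d).
Five-Thursday months: March, May, August, November → 4.

4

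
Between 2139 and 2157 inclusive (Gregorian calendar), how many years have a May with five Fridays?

8

May has 31 days; it has five Fridays when Friday falls among the first (month-length − 28) days — i.e. when May 1 is one of Friday/Thursday/Wednesday.
May 1 by year: 2139:Fri✓ 2140:Sun 2141:Mon 2142:Tue 2143:Wed✓ 2144:Fri✓ 2145:Sat 2146:Sun 2147:Mon 2148:Wed✓ 2149:Thu✓ 2150:Fri✓ 2151:Sat 2152:Mon 2153:Tue 2154:Wed✓ 2155:Thu✓ 2156:Sat 2157:Sun
Years with five Fridays: 2139, 2143, 2144, 2148, 2149, 2150, 2154, 2155 → 8.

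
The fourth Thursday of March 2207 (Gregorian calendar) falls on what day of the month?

March 1, 2207 is a Sunday, so the first Thursday is the 5th.
The fourth Thursday is 5 + 21 = 26.

26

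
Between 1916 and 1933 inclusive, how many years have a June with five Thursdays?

6

June has 30 days; it has five Thursdays when Thursday falls among the first (month-length − 28) days — i.e. when June 1 is one of Thursday/Wednesday.
June 1 by year: 1916:Thu✓ 1917:Fri 1918:Sat 1919:Sun 1920:Tue 1921:Wed✓ 1922:Thu✓ 1923:Fri 1924:Sun 1925:Mon 1926:Tue 1927:Wed✓ 1928:Fri 1929:Sat 1930:Sun 1931:Mon 1932:Wed✓ 1933:Thu✓
Years with five Thursdays: 1916, 1921, 1922, 1927, 1932, 1933 → 6.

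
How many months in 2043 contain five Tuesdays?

A month of length L has five Tuesdays iff its first Tuesday is on day ≤ L−28 (so day 1–3 in a 31-day month, 1–2 in a 30-day month, day 1 in a leap February).
Checking each month of 2043: Jan starts Thu (31d); Feb starts Sun (28d); Mar starts Sun (31d) ✓; Apr starts Wed (30d); May starts Fri (31d); Jun starts Mon (30d) ✓; Jul starts Wed (31d); Aug starts Sat (31d); Sep starts Tue (30d) ✓; Oct starts Thu (31d); Nov starts Sun (30d); Dec starts Tue (31d) ✓.
Five-Tuesday months: March, June, September, December → 4.

4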